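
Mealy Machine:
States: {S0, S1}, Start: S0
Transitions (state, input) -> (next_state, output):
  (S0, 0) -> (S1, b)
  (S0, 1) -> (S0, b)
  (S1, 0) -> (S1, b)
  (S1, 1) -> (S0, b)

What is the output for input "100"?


Step-by-step:
  (S0, 1) -> (S0, b)
  (S0, 0) -> (S1, b)
  (S1, 0) -> (S1, b)

"bbb"


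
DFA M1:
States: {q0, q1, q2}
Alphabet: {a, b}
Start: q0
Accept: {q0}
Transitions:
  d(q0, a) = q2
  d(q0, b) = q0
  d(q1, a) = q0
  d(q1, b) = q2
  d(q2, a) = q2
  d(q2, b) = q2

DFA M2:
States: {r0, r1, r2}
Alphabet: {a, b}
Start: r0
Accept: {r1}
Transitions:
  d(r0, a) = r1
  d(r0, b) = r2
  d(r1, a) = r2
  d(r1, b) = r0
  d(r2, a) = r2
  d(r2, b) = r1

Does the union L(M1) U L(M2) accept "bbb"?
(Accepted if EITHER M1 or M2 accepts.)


M1: final=q0 accepted=True
M2: final=r0 accepted=False

Yes, union accepts


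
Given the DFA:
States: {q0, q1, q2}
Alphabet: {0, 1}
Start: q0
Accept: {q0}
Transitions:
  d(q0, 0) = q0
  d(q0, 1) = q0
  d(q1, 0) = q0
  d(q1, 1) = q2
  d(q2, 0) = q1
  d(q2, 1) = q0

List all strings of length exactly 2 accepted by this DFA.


All strings of length 2: 4 total
Accepted: 4

"00", "01", "10", "11"


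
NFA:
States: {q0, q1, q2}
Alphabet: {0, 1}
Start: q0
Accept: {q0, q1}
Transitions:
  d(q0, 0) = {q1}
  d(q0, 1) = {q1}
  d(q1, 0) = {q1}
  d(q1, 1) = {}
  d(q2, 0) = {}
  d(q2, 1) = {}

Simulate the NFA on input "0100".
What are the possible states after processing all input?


Start: {q0}
  --0--> {q1}
  --1--> {}
  --0--> {}
  --0--> {}

{} (empty set, no valid transitions)


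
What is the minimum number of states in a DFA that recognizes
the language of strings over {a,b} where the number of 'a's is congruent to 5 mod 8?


States track (count of 'a') mod 8.
Need 8 states: one per remainder 0..7; accept = remainder 5.

8


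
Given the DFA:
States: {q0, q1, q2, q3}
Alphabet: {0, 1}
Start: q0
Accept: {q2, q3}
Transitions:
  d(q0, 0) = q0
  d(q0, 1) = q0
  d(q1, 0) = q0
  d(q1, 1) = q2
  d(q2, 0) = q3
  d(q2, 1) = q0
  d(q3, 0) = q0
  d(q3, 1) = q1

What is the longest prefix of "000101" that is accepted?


Run the DFA, marking each prefix where the state is accepting:
  "" -> q0 [reject]
  "0" -> q0 [reject]
  "00" -> q0 [reject]
  "000" -> q0 [reject]
  "0001" -> q0 [reject]
  "00010" -> q0 [reject]
  "000101" -> q0 [reject]

No prefix is accepted


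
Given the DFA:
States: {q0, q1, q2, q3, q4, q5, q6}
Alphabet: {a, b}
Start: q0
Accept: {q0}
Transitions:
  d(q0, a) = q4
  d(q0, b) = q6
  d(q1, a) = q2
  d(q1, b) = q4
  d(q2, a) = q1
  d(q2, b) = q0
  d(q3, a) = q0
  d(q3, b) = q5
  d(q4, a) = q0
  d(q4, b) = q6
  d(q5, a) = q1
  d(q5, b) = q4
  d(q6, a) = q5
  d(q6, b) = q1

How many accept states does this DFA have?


Accept states listed: {q0}
Counting: q0(1)

1


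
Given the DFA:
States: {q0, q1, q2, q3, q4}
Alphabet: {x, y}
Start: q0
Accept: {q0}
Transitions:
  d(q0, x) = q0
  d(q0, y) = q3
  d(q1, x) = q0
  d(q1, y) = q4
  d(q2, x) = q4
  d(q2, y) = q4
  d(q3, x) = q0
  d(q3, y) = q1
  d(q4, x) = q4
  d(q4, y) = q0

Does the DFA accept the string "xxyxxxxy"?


Trace: q0 -> q0 -> q0 -> q3 -> q0 -> q0 -> q0 -> q0 -> q3
Final state: q3
Accept states: {q0}

No, rejected (final state q3 is not an accept state)


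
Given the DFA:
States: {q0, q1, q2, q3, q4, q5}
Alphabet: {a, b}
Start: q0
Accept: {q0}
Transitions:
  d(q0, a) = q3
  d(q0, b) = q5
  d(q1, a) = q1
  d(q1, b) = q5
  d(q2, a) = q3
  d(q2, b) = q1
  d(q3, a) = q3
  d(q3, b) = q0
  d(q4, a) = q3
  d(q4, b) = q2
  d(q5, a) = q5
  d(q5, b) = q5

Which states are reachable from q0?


BFS from q0:
  layer 0: {q0}
  layer 1: {q3, q5}

{q0, q3, q5}


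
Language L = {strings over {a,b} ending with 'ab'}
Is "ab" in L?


last two symbols = 'ab'

Yes, "ab" is in L


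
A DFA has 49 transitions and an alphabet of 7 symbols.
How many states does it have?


Each state has exactly one transition per symbol.
states = transitions / |alphabet| = 49 / 7 = 7

7


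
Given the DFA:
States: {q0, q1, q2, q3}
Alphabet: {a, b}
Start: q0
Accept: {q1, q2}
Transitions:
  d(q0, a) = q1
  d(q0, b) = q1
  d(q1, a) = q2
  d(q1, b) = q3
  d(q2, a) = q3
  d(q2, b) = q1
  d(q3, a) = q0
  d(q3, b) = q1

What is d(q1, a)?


Looking up transition d(q1, a)

q2


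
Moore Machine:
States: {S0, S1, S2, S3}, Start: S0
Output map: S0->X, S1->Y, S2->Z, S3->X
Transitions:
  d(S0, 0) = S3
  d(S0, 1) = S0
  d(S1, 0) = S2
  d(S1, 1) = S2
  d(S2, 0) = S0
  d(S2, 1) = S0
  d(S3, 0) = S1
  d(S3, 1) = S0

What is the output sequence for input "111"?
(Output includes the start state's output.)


Start: S0 (output X)
  --1--> S0 (output X)
  --1--> S0 (output X)
  --1--> S0 (output X)

"XXXX"


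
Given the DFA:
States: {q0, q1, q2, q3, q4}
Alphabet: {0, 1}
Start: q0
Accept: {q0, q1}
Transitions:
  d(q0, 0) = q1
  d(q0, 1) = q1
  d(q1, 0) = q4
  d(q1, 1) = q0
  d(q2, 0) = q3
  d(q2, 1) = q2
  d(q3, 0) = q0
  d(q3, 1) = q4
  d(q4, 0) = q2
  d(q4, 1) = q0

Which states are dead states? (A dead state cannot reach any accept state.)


Forward reachability from each state:
  q0 -> reaches accept state q0 (live)
  q1 -> reaches accept state q0 (live)
  q2 -> reaches accept state q0 (live)
  q3 -> reaches accept state q0 (live)
  q4 -> reaches accept state q0 (live)

None (all states can reach an accept state)


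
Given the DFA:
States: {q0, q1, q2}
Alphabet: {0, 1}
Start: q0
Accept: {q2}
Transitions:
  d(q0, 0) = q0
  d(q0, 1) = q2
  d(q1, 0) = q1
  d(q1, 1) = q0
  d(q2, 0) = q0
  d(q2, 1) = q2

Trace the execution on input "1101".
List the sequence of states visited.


Input: 1101
d(q0, 1) = q2
d(q2, 1) = q2
d(q2, 0) = q0
d(q0, 1) = q2


q0 -> q2 -> q2 -> q0 -> q2


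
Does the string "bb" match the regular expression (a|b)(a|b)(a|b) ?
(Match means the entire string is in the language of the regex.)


|string| = 2; first = 'b'; last = 'b'

No, "bb" does not match (a|b)(a|b)(a|b)


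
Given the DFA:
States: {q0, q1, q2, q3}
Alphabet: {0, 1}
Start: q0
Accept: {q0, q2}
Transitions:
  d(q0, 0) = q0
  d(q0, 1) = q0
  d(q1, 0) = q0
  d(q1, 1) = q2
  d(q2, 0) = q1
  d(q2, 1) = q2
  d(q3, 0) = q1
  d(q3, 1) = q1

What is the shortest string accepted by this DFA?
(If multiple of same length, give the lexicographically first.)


BFS by string length (lex-first path to each state shown):
  len 0: q0<-""
Found accept state at length 0.

"" (empty string)


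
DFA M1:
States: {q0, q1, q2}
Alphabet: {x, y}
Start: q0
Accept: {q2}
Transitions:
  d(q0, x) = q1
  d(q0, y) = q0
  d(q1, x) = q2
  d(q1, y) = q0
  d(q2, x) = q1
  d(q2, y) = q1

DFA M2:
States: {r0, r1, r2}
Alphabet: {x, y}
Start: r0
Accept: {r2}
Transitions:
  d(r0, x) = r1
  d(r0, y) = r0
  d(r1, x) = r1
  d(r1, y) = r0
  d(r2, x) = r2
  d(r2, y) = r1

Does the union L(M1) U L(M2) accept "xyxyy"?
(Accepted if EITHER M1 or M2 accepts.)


M1: final=q0 accepted=False
M2: final=r0 accepted=False

No, union rejects (neither accepts)


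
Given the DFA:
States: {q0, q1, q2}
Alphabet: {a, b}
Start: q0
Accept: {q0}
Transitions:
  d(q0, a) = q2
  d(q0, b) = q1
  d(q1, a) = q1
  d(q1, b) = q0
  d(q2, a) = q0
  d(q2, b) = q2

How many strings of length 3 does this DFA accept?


Enumerating all length-3 strings:
  "aaa" -> q2 [reject]
  "aab" -> q1 [reject]
  "aba" -> q0 [accept]
  "abb" -> q2 [reject]
  "baa" -> q1 [reject]
  "bab" -> q0 [accept]
  "bba" -> q2 [reject]
  "bbb" -> q1 [reject]

2 out of 8


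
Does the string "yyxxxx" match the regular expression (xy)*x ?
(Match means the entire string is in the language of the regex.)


|string| = 6; first = 'y'; last = 'x'

No, "yyxxxx" does not match (xy)*x


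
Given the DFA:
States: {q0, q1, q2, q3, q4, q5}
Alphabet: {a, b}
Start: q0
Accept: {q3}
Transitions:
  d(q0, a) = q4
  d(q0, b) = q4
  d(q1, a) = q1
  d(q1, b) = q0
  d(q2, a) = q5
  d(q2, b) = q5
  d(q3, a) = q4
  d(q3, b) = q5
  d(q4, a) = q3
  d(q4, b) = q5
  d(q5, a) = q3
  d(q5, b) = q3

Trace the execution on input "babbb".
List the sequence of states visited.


Input: babbb
d(q0, b) = q4
d(q4, a) = q3
d(q3, b) = q5
d(q5, b) = q3
d(q3, b) = q5


q0 -> q4 -> q3 -> q5 -> q3 -> q5


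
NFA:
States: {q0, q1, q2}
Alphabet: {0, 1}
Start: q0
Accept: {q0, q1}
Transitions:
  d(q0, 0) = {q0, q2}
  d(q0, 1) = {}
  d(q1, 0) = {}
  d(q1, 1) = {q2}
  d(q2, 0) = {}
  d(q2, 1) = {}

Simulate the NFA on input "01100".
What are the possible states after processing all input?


Start: {q0}
  --0--> {q0, q2}
  --1--> {}
  --1--> {}
  --0--> {}
  --0--> {}

{} (empty set, no valid transitions)


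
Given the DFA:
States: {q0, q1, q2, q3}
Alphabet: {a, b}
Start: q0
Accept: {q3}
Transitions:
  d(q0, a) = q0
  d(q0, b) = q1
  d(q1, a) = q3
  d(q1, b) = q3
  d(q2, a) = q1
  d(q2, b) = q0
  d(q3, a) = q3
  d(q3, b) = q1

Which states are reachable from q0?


BFS from q0:
  layer 0: {q0}
  layer 1: {q1}
  layer 2: {q3}

{q0, q1, q3}


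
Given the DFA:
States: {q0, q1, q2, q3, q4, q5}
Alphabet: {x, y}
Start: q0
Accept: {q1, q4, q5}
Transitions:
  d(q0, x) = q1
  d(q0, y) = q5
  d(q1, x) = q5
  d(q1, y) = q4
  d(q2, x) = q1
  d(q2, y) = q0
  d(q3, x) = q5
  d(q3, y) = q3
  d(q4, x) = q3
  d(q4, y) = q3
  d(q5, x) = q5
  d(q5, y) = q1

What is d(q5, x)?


Looking up transition d(q5, x)

q5


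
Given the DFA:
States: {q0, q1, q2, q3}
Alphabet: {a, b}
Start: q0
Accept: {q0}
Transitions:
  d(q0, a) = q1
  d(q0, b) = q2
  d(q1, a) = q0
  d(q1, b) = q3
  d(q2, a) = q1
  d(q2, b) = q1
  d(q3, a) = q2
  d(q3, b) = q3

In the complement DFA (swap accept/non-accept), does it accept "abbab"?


Trace: q0 -> q1 -> q3 -> q3 -> q2 -> q1
Final: q1
Original accept: {q0}
Complement: q1 is not in original accept

Yes, complement accepts (original rejects)


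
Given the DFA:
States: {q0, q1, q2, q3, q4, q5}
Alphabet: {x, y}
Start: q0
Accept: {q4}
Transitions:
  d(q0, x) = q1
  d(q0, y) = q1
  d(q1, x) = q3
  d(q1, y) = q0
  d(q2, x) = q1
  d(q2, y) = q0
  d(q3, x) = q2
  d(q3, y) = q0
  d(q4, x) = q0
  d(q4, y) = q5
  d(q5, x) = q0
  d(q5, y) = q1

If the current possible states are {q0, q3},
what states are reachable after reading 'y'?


Apply transition on 'y' from each current state:
  d(q0, y) = q1
  d(q3, y) = q0

{q0, q1}


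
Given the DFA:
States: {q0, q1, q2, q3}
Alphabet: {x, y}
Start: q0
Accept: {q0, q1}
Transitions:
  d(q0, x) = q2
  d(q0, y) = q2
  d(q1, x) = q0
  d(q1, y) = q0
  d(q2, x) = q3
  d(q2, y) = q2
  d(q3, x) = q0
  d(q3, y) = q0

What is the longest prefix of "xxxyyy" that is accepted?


Run the DFA, marking each prefix where the state is accepting:
  "" -> q0 [accept]
  "x" -> q2 [reject]
  "xx" -> q3 [reject]
  "xxx" -> q0 [accept]
  "xxxy" -> q2 [reject]
  "xxxyy" -> q2 [reject]
  "xxxyyy" -> q2 [reject]

"xxx"


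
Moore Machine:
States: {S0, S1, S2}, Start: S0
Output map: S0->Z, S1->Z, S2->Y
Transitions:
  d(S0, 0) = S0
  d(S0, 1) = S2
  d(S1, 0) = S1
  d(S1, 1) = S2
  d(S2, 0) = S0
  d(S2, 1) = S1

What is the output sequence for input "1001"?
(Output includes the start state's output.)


Start: S0 (output Z)
  --1--> S2 (output Y)
  --0--> S0 (output Z)
  --0--> S0 (output Z)
  --1--> S2 (output Y)

"ZYZZY"


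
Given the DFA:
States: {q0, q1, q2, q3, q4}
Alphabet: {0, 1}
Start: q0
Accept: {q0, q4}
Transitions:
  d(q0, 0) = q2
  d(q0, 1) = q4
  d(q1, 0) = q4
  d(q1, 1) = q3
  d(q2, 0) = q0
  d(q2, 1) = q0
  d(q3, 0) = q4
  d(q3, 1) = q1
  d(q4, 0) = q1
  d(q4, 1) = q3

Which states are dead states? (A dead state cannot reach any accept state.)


Forward reachability from each state:
  q0 -> reaches accept state q0 (live)
  q1 -> reaches accept state q4 (live)
  q2 -> reaches accept state q0 (live)
  q3 -> reaches accept state q4 (live)
  q4 -> reaches accept state q4 (live)

None (all states can reach an accept state)


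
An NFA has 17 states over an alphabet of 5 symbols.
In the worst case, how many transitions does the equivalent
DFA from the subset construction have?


Subset construction: one DFA state per subset of NFA states = 2^17 = 131072 states.
Each DFA state has 5 outgoing transitions: 131072 * 5 = 655360

655360


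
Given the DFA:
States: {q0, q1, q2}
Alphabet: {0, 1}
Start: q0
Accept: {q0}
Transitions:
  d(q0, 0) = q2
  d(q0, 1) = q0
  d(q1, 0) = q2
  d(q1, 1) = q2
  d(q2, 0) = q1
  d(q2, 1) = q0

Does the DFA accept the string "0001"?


Trace: q0 -> q2 -> q1 -> q2 -> q0
Final state: q0
Accept states: {q0}

Yes, accepted (final state q0 is an accept state)


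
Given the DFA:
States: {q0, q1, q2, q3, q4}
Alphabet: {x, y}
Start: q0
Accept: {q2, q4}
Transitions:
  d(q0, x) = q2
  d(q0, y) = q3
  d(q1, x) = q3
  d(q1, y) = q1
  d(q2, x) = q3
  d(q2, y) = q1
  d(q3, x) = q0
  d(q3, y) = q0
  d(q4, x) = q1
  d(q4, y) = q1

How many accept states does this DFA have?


Accept states listed: {q2, q4}
Counting: q2(1) q4(2)

2


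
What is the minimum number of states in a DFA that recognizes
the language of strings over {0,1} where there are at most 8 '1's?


States: count = 0, 1, ..., 8 (all accepting; 9 states), plus a dead state for count > 8.
Total: 9 + 1 = 10.

10


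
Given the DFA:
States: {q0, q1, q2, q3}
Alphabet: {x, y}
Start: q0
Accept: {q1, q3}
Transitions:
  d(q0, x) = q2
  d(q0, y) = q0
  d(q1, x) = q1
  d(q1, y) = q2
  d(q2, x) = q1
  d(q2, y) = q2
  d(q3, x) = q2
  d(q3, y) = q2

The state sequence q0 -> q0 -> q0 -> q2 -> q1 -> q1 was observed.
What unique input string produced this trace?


Trace back each transition to find the symbol:
  q0 --[y]--> q0
  q0 --[y]--> q0
  q0 --[x]--> q2
  q2 --[x]--> q1
  q1 --[x]--> q1

"yyxxx"


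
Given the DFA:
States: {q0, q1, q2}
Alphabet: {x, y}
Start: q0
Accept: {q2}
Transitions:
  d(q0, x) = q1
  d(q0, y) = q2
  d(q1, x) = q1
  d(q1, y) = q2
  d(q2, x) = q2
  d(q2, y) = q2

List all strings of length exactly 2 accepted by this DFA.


All strings of length 2: 4 total
Accepted: 3

"xy", "yx", "yy"


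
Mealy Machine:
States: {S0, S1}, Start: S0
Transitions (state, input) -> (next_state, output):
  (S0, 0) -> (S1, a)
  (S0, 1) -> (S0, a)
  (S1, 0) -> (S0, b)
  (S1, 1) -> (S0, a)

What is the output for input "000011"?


Step-by-step:
  (S0, 0) -> (S1, a)
  (S1, 0) -> (S0, b)
  (S0, 0) -> (S1, a)
  (S1, 0) -> (S0, b)
  (S0, 1) -> (S0, a)
  (S0, 1) -> (S0, a)

"ababaa"


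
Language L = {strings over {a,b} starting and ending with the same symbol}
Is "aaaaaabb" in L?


first = 'a', last = 'b'

No, "aaaaaabb" is not in L


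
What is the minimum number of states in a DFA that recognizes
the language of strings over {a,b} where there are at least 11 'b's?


States: count = 0, 1, ..., 10, and a final '>= 11' state.
Total: 11 + 1 = 12. Accept = '>= 11' state.

12


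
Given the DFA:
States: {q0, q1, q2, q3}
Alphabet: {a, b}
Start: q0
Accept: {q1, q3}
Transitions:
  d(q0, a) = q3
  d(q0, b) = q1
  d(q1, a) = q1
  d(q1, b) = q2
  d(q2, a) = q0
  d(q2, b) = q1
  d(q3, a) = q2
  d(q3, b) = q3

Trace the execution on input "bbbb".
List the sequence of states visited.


Input: bbbb
d(q0, b) = q1
d(q1, b) = q2
d(q2, b) = q1
d(q1, b) = q2


q0 -> q1 -> q2 -> q1 -> q2


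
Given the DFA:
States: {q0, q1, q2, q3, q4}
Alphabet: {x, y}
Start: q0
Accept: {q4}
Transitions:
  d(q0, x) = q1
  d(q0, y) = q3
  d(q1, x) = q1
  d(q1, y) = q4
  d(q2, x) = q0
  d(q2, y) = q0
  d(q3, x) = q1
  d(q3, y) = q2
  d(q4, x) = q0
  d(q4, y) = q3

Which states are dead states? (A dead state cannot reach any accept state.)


Forward reachability from each state:
  q0 -> reaches accept state q4 (live)
  q1 -> reaches accept state q4 (live)
  q2 -> reaches accept state q4 (live)
  q3 -> reaches accept state q4 (live)
  q4 -> reaches accept state q4 (live)

None (all states can reach an accept state)


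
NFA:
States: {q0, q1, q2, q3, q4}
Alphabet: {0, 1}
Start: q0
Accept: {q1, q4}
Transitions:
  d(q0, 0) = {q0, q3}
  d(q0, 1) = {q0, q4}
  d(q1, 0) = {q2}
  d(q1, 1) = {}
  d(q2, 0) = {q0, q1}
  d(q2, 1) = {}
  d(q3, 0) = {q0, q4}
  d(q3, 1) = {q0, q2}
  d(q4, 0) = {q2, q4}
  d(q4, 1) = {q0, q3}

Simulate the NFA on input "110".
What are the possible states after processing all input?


Start: {q0}
  --1--> {q0, q4}
  --1--> {q0, q3, q4}
  --0--> {q0, q2, q3, q4}

{q0, q2, q3, q4}


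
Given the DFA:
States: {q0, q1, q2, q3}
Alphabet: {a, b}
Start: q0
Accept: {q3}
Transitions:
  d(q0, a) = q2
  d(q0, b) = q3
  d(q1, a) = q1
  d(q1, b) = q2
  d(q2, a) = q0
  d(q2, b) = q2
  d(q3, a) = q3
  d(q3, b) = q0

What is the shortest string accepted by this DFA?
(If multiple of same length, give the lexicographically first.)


BFS by string length (lex-first path to each state shown):
  len 0: q0<-""
  len 1: q2<-"a", q3<-"b"
Found accept state at length 1.

"b"


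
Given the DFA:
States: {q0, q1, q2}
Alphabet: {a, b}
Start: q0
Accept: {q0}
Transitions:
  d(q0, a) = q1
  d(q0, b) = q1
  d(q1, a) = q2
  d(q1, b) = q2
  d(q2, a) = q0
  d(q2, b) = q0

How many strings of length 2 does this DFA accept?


Enumerating all length-2 strings:
  "aa" -> q2 [reject]
  "ab" -> q2 [reject]
  "ba" -> q2 [reject]
  "bb" -> q2 [reject]

0 out of 4


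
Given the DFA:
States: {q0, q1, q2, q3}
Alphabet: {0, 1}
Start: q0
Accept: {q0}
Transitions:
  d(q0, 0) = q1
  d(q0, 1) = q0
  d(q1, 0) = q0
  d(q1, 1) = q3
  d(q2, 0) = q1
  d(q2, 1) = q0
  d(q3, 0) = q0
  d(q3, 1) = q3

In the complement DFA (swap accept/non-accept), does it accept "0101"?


Trace: q0 -> q1 -> q3 -> q0 -> q0
Final: q0
Original accept: {q0}
Complement: q0 is in original accept

No, complement rejects (original accepts)


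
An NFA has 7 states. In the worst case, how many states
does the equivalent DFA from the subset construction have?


Subset construction: one DFA state per subset of NFA states.
2^7 = 128

128


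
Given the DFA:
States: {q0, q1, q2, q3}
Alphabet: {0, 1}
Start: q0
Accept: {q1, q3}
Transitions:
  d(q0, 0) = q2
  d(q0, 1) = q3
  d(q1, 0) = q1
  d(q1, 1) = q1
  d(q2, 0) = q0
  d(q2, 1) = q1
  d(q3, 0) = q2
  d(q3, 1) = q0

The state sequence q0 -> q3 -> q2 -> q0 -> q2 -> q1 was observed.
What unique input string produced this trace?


Trace back each transition to find the symbol:
  q0 --[1]--> q3
  q3 --[0]--> q2
  q2 --[0]--> q0
  q0 --[0]--> q2
  q2 --[1]--> q1

"10001"


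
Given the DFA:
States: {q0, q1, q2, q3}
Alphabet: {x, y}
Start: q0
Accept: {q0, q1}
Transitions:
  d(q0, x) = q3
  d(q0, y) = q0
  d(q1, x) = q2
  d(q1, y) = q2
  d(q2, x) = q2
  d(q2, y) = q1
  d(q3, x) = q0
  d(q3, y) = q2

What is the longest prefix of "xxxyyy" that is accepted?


Run the DFA, marking each prefix where the state is accepting:
  "" -> q0 [accept]
  "x" -> q3 [reject]
  "xx" -> q0 [accept]
  "xxx" -> q3 [reject]
  "xxxy" -> q2 [reject]
  "xxxyy" -> q1 [accept]
  "xxxyyy" -> q2 [reject]

"xxxyy"


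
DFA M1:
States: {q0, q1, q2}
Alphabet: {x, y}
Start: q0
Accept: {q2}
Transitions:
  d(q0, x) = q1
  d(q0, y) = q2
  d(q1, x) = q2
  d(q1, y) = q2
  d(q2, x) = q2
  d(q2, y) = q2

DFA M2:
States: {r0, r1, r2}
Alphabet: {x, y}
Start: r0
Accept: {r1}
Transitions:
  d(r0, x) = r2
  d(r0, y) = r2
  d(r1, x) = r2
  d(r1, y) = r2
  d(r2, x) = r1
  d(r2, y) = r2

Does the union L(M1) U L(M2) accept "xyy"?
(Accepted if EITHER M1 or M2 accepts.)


M1: final=q2 accepted=True
M2: final=r2 accepted=False

Yes, union accepts


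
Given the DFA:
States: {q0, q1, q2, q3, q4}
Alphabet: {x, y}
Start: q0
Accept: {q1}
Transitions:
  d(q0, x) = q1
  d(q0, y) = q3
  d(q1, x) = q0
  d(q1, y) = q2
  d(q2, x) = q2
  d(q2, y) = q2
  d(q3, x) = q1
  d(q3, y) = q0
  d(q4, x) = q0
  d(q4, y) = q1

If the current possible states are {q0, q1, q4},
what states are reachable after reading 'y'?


Apply transition on 'y' from each current state:
  d(q0, y) = q3
  d(q1, y) = q2
  d(q4, y) = q1

{q1, q2, q3}


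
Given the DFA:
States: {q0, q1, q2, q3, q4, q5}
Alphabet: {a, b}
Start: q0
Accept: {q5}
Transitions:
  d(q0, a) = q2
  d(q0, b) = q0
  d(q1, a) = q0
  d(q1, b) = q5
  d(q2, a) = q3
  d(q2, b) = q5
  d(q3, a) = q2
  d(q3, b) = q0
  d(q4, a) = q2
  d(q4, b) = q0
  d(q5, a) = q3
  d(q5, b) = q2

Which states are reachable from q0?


BFS from q0:
  layer 0: {q0}
  layer 1: {q2}
  layer 2: {q3, q5}

{q0, q2, q3, q5}


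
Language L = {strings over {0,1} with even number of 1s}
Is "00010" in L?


count('1') = 1; 1 mod 2 = 1

No, "00010" is not in L


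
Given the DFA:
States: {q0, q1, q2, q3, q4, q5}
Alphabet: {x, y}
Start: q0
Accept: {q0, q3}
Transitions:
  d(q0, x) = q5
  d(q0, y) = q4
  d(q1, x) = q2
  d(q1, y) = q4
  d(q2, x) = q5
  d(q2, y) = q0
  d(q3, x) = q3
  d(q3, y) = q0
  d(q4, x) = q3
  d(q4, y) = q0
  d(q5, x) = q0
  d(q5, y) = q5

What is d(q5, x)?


Looking up transition d(q5, x)

q0


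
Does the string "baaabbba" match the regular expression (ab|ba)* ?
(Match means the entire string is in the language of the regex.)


|string| = 8; first = 'b'; last = 'a'

No, "baaabbba" does not match (ab|ba)*


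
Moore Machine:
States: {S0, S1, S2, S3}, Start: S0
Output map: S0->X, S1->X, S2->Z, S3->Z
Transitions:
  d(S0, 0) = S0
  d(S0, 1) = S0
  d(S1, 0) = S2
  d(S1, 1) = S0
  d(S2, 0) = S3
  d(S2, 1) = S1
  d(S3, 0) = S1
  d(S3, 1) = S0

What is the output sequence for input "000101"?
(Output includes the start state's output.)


Start: S0 (output X)
  --0--> S0 (output X)
  --0--> S0 (output X)
  --0--> S0 (output X)
  --1--> S0 (output X)
  --0--> S0 (output X)
  --1--> S0 (output X)

"XXXXXXX"


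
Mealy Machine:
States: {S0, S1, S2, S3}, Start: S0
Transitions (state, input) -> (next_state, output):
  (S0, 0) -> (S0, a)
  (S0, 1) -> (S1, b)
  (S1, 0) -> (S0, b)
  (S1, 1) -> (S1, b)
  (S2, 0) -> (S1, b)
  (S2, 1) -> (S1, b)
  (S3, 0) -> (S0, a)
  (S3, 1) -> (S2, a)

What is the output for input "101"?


Step-by-step:
  (S0, 1) -> (S1, b)
  (S1, 0) -> (S0, b)
  (S0, 1) -> (S1, b)

"bbb"


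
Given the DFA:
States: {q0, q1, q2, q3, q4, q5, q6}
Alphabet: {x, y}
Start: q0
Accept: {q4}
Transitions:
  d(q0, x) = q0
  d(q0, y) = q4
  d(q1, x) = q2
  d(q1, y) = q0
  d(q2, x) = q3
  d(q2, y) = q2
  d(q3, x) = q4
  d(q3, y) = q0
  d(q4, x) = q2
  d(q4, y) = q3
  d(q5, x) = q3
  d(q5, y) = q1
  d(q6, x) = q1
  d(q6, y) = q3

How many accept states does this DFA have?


Accept states listed: {q4}
Counting: q4(1)

1


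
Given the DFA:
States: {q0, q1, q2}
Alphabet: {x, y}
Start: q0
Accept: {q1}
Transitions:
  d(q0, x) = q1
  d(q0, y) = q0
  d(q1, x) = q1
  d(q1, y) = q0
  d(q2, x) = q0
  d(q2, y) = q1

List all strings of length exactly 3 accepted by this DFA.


All strings of length 3: 8 total
Accepted: 4

"xxx", "xyx", "yxx", "yyx"


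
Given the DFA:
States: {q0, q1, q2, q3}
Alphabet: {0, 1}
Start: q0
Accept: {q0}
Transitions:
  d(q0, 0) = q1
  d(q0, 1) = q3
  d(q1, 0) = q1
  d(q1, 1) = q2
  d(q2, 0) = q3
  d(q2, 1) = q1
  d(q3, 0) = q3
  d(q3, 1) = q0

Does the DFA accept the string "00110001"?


Trace: q0 -> q1 -> q1 -> q2 -> q1 -> q1 -> q1 -> q1 -> q2
Final state: q2
Accept states: {q0}

No, rejected (final state q2 is not an accept state)


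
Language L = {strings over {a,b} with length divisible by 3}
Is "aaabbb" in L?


length = 6; 6 mod 3 = 0

Yes, "aaabbb" is in L


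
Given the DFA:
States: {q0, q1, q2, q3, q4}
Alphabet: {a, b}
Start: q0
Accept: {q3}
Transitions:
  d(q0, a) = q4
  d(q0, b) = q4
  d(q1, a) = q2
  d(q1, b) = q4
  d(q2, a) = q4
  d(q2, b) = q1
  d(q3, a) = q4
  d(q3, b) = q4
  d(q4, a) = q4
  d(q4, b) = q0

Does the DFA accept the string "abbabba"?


Trace: q0 -> q4 -> q0 -> q4 -> q4 -> q0 -> q4 -> q4
Final state: q4
Accept states: {q3}

No, rejected (final state q4 is not an accept state)


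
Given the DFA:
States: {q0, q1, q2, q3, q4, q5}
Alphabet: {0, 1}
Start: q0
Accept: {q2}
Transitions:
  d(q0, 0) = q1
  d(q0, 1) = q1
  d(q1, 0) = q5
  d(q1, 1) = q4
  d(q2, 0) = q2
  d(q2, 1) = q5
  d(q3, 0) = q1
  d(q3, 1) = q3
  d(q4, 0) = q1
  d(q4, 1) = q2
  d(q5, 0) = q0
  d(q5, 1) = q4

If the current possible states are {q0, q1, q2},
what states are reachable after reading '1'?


Apply transition on '1' from each current state:
  d(q0, 1) = q1
  d(q1, 1) = q4
  d(q2, 1) = q5

{q1, q4, q5}


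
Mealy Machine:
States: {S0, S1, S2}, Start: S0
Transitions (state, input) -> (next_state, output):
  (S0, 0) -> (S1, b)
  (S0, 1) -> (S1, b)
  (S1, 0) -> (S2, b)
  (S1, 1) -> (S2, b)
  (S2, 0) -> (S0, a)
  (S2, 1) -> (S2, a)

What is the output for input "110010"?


Step-by-step:
  (S0, 1) -> (S1, b)
  (S1, 1) -> (S2, b)
  (S2, 0) -> (S0, a)
  (S0, 0) -> (S1, b)
  (S1, 1) -> (S2, b)
  (S2, 0) -> (S0, a)

"bbabba"


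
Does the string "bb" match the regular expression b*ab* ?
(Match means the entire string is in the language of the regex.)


|string| = 2; first = 'b'; last = 'b'

No, "bb" does not match b*ab*


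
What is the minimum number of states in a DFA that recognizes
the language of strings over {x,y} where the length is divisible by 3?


States track (length) mod 3.
Need 3 states: one per remainder 0..2; accept = remainder 0.

3


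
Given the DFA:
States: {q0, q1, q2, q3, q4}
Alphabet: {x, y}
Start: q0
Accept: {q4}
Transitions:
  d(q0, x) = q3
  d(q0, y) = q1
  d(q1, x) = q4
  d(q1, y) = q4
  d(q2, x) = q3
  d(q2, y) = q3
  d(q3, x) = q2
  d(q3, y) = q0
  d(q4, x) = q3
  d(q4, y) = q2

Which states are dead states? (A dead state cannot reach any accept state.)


Forward reachability from each state:
  q0 -> reaches accept state q4 (live)
  q1 -> reaches accept state q4 (live)
  q2 -> reaches accept state q4 (live)
  q3 -> reaches accept state q4 (live)
  q4 -> reaches accept state q4 (live)

None (all states can reach an accept state)


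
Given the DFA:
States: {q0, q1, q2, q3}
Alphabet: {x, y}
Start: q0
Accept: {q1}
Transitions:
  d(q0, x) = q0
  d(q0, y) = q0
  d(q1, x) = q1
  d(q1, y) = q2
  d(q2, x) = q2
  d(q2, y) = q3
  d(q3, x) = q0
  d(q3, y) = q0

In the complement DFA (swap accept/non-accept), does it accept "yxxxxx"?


Trace: q0 -> q0 -> q0 -> q0 -> q0 -> q0 -> q0
Final: q0
Original accept: {q1}
Complement: q0 is not in original accept

Yes, complement accepts (original rejects)


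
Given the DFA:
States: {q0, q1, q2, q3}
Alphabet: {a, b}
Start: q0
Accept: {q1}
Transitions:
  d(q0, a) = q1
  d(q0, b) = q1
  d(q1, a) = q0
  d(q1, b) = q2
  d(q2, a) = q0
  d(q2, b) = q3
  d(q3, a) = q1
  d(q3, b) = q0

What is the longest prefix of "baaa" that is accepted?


Run the DFA, marking each prefix where the state is accepting:
  "" -> q0 [reject]
  "b" -> q1 [accept]
  "ba" -> q0 [reject]
  "baa" -> q1 [accept]
  "baaa" -> q0 [reject]

"baa"


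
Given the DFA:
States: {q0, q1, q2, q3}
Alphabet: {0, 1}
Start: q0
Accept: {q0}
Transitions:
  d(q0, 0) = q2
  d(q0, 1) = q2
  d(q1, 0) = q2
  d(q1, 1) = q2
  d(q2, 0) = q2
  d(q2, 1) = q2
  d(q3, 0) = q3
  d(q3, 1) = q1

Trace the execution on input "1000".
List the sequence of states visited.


Input: 1000
d(q0, 1) = q2
d(q2, 0) = q2
d(q2, 0) = q2
d(q2, 0) = q2


q0 -> q2 -> q2 -> q2 -> q2


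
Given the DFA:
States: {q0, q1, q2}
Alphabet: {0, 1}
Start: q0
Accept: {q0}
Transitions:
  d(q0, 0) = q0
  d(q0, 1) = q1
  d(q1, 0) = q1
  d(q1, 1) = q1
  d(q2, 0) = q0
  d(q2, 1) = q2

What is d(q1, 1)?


Looking up transition d(q1, 1)

q1


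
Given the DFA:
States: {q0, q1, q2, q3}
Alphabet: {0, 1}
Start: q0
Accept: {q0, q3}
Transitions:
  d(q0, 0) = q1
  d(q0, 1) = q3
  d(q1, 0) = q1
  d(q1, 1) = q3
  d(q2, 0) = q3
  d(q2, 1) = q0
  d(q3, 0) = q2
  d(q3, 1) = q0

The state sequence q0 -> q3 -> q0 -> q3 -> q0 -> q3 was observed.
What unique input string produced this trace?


Trace back each transition to find the symbol:
  q0 --[1]--> q3
  q3 --[1]--> q0
  q0 --[1]--> q3
  q3 --[1]--> q0
  q0 --[1]--> q3

"11111"


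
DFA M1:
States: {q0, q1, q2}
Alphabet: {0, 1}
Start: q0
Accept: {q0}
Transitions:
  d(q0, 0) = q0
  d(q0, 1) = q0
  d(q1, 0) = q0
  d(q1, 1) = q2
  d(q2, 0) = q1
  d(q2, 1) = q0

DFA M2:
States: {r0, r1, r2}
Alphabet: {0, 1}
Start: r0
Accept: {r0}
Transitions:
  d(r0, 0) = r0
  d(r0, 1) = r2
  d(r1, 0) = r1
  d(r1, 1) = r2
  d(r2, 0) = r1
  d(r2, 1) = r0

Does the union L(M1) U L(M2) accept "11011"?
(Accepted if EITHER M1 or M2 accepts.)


M1: final=q0 accepted=True
M2: final=r0 accepted=True

Yes, union accepts


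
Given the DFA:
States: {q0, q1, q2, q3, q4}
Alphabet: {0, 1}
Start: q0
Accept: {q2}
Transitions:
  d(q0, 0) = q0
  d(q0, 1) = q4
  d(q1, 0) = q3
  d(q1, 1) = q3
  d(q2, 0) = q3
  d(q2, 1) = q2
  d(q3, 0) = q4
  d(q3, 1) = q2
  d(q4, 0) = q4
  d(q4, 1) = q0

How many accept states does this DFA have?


Accept states listed: {q2}
Counting: q2(1)

1


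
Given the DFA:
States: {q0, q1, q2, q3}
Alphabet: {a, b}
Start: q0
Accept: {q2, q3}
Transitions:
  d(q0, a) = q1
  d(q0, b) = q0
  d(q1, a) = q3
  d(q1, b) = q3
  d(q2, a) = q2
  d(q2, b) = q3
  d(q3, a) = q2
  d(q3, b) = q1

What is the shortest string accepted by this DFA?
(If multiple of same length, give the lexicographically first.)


BFS by string length (lex-first path to each state shown):
  len 0: q0<-""
  len 1: q0<-"b", q1<-"a"
  len 2: q0<-"bb", q1<-"ba", q3<-"aa"
Found accept state at length 2.

"aa"


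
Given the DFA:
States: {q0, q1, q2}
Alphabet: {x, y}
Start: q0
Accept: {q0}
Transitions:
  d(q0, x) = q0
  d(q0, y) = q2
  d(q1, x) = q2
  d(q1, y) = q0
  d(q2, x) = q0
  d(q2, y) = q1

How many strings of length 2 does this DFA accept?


Enumerating all length-2 strings:
  "xx" -> q0 [accept]
  "xy" -> q2 [reject]
  "yx" -> q0 [accept]
  "yy" -> q1 [reject]

2 out of 4


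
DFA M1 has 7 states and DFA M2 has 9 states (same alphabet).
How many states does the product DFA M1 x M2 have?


Product construction pairs every M1 state with every M2 state.
7 * 9 = 63

63


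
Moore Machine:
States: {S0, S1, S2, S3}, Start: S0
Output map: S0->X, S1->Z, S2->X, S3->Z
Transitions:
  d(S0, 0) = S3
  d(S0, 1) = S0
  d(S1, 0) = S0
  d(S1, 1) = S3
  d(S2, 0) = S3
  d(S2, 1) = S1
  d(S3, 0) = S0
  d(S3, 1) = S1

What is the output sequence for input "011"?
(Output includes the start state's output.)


Start: S0 (output X)
  --0--> S3 (output Z)
  --1--> S1 (output Z)
  --1--> S3 (output Z)

"XZZZ"


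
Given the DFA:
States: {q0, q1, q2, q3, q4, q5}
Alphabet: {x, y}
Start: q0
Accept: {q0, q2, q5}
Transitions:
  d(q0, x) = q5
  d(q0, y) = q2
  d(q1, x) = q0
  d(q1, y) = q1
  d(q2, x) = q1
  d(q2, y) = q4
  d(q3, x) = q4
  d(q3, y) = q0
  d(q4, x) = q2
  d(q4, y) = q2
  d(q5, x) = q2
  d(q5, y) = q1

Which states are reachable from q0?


BFS from q0:
  layer 0: {q0}
  layer 1: {q2, q5}
  layer 2: {q1, q4}

{q0, q1, q2, q4, q5}


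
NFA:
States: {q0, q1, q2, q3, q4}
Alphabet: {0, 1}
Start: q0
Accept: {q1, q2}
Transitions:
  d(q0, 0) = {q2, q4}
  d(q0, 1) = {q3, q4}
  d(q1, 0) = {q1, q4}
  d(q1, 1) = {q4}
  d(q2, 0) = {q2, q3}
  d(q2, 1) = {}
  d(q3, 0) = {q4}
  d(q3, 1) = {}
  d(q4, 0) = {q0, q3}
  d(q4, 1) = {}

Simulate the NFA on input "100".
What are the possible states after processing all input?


Start: {q0}
  --1--> {q3, q4}
  --0--> {q0, q3, q4}
  --0--> {q0, q2, q3, q4}

{q0, q2, q3, q4}


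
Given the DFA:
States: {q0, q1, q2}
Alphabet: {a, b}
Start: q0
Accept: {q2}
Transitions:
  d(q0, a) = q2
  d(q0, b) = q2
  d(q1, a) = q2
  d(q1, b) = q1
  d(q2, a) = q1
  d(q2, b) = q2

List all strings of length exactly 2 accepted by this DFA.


All strings of length 2: 4 total
Accepted: 2

"ab", "bb"


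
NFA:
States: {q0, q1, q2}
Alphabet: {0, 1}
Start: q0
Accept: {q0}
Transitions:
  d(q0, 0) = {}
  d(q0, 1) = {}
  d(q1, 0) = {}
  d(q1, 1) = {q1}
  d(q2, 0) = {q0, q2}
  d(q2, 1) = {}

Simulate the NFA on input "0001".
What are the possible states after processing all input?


Start: {q0}
  --0--> {}
  --0--> {}
  --0--> {}
  --1--> {}

{} (empty set, no valid transitions)


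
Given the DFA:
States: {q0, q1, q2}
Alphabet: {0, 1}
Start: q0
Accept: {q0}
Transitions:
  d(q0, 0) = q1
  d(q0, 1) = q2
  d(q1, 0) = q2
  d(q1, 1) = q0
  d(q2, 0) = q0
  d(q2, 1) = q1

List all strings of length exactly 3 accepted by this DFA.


All strings of length 3: 8 total
Accepted: 2

"000", "111"


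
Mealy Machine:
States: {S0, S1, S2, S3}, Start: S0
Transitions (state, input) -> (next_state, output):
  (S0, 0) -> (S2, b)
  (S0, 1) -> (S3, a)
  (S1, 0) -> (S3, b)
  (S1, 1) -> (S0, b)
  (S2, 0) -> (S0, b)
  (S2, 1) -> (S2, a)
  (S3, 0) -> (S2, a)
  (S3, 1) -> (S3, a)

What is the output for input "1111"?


Step-by-step:
  (S0, 1) -> (S3, a)
  (S3, 1) -> (S3, a)
  (S3, 1) -> (S3, a)
  (S3, 1) -> (S3, a)

"aaaa"


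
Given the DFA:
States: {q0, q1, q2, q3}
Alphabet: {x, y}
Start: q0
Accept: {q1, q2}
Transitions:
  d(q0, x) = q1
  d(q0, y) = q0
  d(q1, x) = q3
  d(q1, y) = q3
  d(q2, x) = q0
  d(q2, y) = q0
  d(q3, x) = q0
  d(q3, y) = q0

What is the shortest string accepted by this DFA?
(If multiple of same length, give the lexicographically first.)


BFS by string length (lex-first path to each state shown):
  len 0: q0<-""
  len 1: q0<-"y", q1<-"x"
Found accept state at length 1.

"x"


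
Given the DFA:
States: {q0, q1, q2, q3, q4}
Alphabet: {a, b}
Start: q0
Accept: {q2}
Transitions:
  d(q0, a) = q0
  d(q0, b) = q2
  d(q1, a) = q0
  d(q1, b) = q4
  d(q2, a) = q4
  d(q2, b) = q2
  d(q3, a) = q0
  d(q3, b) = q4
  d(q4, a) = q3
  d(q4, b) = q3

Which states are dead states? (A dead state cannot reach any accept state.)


Forward reachability from each state:
  q0 -> reaches accept state q2 (live)
  q1 -> reaches accept state q2 (live)
  q2 -> reaches accept state q2 (live)
  q3 -> reaches accept state q2 (live)
  q4 -> reaches accept state q2 (live)

None (all states can reach an accept state)


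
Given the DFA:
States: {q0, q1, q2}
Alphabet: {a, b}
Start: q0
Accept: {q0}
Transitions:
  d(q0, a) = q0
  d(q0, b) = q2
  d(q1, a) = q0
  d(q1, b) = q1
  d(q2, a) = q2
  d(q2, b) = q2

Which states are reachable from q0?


BFS from q0:
  layer 0: {q0}
  layer 1: {q2}

{q0, q2}


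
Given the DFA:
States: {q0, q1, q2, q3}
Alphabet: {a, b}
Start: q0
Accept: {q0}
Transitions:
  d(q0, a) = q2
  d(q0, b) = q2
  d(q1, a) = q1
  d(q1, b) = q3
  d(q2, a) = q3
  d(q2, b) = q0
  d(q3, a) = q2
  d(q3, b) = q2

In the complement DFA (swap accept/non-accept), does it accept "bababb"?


Trace: q0 -> q2 -> q3 -> q2 -> q3 -> q2 -> q0
Final: q0
Original accept: {q0}
Complement: q0 is in original accept

No, complement rejects (original accepts)


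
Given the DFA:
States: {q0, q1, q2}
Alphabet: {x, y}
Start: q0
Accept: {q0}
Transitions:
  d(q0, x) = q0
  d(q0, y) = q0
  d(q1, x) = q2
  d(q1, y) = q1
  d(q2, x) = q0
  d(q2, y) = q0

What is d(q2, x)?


Looking up transition d(q2, x)

q0


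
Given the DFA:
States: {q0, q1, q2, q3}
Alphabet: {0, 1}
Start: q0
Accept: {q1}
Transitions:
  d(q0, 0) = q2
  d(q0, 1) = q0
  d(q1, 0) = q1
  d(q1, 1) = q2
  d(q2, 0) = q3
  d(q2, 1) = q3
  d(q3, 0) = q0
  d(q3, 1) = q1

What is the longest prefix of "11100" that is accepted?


Run the DFA, marking each prefix where the state is accepting:
  "" -> q0 [reject]
  "1" -> q0 [reject]
  "11" -> q0 [reject]
  "111" -> q0 [reject]
  "1110" -> q2 [reject]
  "11100" -> q3 [reject]

No prefix is accepted


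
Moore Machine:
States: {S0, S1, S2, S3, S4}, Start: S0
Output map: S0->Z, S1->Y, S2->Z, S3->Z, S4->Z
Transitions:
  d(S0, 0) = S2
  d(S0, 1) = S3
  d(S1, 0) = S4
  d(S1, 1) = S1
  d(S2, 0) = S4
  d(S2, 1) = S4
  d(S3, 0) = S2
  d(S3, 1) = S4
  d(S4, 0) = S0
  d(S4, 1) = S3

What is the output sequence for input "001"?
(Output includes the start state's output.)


Start: S0 (output Z)
  --0--> S2 (output Z)
  --0--> S4 (output Z)
  --1--> S3 (output Z)

"ZZZZ"


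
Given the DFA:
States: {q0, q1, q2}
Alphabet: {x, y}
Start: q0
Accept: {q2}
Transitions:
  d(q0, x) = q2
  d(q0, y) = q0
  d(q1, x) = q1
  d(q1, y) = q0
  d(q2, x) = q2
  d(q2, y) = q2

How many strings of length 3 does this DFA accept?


Enumerating all length-3 strings:
  "xxx" -> q2 [accept]
  "xxy" -> q2 [accept]
  "xyx" -> q2 [accept]
  "xyy" -> q2 [accept]
  "yxx" -> q2 [accept]
  "yxy" -> q2 [accept]
  "yyx" -> q2 [accept]
  "yyy" -> q0 [reject]

7 out of 8


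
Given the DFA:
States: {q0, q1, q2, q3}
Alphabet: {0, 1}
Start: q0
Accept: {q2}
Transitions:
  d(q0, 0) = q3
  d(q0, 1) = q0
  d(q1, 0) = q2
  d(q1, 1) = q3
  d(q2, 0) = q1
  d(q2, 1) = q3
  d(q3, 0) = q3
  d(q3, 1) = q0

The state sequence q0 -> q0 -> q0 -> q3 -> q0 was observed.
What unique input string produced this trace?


Trace back each transition to find the symbol:
  q0 --[1]--> q0
  q0 --[1]--> q0
  q0 --[0]--> q3
  q3 --[1]--> q0

"1101"


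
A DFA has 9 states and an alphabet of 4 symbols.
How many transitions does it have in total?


Each state has exactly one transition per symbol.
9 * 4 = 36

36


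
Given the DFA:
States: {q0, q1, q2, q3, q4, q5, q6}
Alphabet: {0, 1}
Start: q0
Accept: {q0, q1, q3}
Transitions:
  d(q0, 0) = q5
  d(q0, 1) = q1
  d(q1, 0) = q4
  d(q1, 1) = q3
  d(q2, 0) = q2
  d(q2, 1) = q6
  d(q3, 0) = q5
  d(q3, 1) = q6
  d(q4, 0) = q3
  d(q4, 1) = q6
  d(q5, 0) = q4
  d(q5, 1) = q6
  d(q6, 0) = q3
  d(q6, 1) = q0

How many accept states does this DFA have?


Accept states listed: {q0, q1, q3}
Counting: q0(1) q1(2) q3(3)

3


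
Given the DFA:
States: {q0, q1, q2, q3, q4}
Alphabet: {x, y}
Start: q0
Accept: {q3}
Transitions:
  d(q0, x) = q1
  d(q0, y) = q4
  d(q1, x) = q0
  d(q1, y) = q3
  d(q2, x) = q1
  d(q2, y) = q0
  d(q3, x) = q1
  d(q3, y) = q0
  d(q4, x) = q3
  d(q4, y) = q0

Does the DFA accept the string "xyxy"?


Trace: q0 -> q1 -> q3 -> q1 -> q3
Final state: q3
Accept states: {q3}

Yes, accepted (final state q3 is an accept state)


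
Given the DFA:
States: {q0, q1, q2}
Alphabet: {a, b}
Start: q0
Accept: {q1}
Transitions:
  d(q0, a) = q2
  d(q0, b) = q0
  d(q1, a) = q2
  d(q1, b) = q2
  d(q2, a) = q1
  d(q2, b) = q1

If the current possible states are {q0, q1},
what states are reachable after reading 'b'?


Apply transition on 'b' from each current state:
  d(q0, b) = q0
  d(q1, b) = q2

{q0, q2}


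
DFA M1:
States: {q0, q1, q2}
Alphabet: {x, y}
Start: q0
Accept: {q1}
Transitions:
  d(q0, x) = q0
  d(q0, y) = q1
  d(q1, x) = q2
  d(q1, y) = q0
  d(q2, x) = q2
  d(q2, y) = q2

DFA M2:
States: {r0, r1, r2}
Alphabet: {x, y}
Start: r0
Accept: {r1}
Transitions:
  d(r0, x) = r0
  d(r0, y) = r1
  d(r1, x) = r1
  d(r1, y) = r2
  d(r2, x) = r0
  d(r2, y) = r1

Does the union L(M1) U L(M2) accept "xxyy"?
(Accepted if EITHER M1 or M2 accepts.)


M1: final=q0 accepted=False
M2: final=r2 accepted=False

No, union rejects (neither accepts)


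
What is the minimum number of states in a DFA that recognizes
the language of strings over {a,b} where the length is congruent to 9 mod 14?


States track (length) mod 14.
Need 14 states: one per remainder 0..13; accept = remainder 9.

14


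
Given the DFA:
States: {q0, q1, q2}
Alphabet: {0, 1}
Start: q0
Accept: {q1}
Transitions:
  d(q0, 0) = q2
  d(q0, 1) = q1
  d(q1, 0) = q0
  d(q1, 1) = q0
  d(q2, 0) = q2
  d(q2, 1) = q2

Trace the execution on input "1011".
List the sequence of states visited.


Input: 1011
d(q0, 1) = q1
d(q1, 0) = q0
d(q0, 1) = q1
d(q1, 1) = q0


q0 -> q1 -> q0 -> q1 -> q0


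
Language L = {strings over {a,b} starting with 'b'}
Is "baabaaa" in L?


first symbol = 'b'

Yes, "baabaaa" is in L


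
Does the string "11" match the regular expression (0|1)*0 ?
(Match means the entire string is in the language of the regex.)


|string| = 2; first = '1'; last = '1'

No, "11" does not match (0|1)*0


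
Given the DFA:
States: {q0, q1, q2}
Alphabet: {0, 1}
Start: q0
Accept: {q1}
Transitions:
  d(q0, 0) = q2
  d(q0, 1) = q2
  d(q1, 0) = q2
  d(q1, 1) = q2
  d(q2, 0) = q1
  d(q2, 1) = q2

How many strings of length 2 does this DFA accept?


Enumerating all length-2 strings:
  "00" -> q1 [accept]
  "01" -> q2 [reject]
  "10" -> q1 [accept]
  "11" -> q2 [reject]

2 out of 4


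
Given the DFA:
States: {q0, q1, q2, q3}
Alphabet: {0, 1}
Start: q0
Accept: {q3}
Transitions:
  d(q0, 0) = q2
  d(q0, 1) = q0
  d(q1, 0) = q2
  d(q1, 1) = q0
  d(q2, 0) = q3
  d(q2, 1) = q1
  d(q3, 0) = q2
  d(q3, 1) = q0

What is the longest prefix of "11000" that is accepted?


Run the DFA, marking each prefix where the state is accepting:
  "" -> q0 [reject]
  "1" -> q0 [reject]
  "11" -> q0 [reject]
  "110" -> q2 [reject]
  "1100" -> q3 [accept]
  "11000" -> q2 [reject]

"1100"
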